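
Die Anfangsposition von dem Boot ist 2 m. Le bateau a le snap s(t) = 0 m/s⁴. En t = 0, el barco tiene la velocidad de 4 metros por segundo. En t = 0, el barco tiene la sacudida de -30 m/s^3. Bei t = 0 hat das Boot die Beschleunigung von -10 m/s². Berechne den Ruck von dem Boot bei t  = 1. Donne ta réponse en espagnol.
Partiendo del snap s(t) = 0, tomamos 1 integral. La integral del snap, con j(0) = -30, da la sacudida: j(t) = -30. Tenemos la sacudida j(t) = -30. Sustituyendo t = 1: j(1) = -30.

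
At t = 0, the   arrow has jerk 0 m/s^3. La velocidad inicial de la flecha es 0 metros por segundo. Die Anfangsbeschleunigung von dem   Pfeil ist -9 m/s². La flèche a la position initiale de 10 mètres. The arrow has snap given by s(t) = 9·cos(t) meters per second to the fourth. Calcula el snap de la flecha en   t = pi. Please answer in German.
Mit s(t) = 9·cos(t) und Einsetzen von t = pi, finden wir s = -9.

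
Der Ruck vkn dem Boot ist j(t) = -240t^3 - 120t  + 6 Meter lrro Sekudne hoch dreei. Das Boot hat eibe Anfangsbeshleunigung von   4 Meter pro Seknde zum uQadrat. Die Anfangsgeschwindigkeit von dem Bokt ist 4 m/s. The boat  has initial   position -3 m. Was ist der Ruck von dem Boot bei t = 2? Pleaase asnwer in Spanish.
Tenemos la sacudida j(t) = -240·t^3 - 120·t + 6. Sustituyendo t = 2: j(2) = -2154.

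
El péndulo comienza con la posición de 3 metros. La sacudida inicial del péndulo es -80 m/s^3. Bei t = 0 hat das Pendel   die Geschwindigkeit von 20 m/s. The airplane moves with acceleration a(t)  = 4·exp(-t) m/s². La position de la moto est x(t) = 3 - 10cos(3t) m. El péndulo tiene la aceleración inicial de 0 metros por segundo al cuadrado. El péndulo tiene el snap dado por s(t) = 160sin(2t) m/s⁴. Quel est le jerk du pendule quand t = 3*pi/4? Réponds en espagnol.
Necesitamos integrar nuestra ecuación del snap s(t) = 160·sin(2·t) 1 vez. La integral del snap es la sacudida. Usando j(0) = -80, obtenemos j(t) = -80·cos(2·t). Tenemos la sacudida j(t) = -80·cos(2·t). Sustituyendo t = 3*pi/4: j(3*pi/4) = 0.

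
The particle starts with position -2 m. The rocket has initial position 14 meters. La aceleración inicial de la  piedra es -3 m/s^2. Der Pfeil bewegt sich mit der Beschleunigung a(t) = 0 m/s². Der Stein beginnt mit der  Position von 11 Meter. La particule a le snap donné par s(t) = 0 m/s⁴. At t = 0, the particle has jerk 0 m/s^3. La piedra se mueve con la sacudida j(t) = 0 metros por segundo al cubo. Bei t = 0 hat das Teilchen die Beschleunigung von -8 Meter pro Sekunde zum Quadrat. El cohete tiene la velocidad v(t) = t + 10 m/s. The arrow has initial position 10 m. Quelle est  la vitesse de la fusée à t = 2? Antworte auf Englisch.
We have velocity v(t) = t + 10. Substituting t = 2: v(2) = 12.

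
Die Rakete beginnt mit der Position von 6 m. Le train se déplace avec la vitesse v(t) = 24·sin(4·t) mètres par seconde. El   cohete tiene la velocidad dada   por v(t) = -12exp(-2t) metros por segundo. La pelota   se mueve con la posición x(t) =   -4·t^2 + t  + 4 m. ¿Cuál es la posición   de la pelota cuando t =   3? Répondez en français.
En utilisant x(t) = -4·t^2 + t + 4 et en substituant t = 3, nous trouvons x = -29.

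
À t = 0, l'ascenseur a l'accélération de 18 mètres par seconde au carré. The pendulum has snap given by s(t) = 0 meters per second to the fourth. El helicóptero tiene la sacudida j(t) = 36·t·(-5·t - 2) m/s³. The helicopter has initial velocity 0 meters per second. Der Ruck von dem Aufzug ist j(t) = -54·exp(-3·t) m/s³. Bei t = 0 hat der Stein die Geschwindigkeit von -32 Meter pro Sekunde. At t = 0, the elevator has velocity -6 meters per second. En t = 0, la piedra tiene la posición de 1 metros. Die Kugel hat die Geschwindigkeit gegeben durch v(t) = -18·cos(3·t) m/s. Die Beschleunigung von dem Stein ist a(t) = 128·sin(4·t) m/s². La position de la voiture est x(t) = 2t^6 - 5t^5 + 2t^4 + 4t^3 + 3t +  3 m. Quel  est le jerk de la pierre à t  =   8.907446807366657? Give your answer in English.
We must differentiate our acceleration equation a(t) = 128·sin(4·t) 1 time. The derivative of acceleration gives jerk: j(t) = 512·cos(4·t). We have jerk j(t) = 512·cos(4·t). Substituting t = 8.907446807366657: j(8.907446807366657) = -244.804336660860.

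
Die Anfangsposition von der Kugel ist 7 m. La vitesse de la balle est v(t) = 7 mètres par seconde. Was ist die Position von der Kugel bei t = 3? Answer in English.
Starting from velocity v(t) = 7, we take 1 antiderivative. Finding the integral of v(t) and using x(0) = 7: x(t) = 7·t + 7. Using x(t) = 7·t + 7 and substituting t = 3, we find x = 28.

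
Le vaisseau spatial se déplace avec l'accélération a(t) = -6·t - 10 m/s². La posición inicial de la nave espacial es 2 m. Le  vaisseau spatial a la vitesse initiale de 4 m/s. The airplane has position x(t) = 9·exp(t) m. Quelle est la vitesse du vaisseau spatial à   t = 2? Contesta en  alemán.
Wir müssen die Stammfunktion unserer Gleichung für die Beschleunigung a(t) = -6·t - 10 1-mal finden. Mit ∫a(t)dt und Anwendung von v(0) = 4, finden wir v(t) = -3·t^2 - 10·t + 4. Mit v(t) = -3·t^2 - 10·t + 4 und Einsetzen von t = 2, finden wir v = -28.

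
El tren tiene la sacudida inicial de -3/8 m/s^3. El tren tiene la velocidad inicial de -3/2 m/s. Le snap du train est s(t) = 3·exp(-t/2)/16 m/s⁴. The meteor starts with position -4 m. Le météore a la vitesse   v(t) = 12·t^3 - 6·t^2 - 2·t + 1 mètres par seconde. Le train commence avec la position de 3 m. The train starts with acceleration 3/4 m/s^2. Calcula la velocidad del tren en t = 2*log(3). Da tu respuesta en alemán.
Wir müssen unsere Gleichung für den Snap s(t) = 3·exp(-t/2)/16 3-mal integrieren. Mit ∫s(t)dt und Anwendung von j(0) = -3/8, finden wir j(t) = -3·exp(-t/2)/8. Mit ∫j(t)dt und Anwendung von a(0) = 3/4, finden wir a(t) = 3·exp(-t/2)/4. Das Integral von der Beschleunigung, mit v(0) = -3/2, ergibt die Geschwindigkeit: v(t) = -3·exp(-t/2)/2. Wir haben die Geschwindigkeit v(t) = -3·exp(-t/2)/2. Durch Einsetzen von t = 2*log(3): v(2*log(3)) = -1/2.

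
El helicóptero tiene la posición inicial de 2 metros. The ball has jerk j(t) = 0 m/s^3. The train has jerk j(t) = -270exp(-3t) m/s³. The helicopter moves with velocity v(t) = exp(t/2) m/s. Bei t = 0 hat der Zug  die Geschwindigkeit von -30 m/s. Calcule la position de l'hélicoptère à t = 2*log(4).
Pour résoudre ceci, nous devons prendre 1 intégrale de notre équation de la vitesse v(t) = exp(t/2). L'intégrale de la vitesse, avec x(0) = 2, donne la position: x(t) = 2·exp(t/2). Nous avons la position x(t) = 2·exp(t/2). En substituant t = 2*log(4): x(2*log(4)) = 8.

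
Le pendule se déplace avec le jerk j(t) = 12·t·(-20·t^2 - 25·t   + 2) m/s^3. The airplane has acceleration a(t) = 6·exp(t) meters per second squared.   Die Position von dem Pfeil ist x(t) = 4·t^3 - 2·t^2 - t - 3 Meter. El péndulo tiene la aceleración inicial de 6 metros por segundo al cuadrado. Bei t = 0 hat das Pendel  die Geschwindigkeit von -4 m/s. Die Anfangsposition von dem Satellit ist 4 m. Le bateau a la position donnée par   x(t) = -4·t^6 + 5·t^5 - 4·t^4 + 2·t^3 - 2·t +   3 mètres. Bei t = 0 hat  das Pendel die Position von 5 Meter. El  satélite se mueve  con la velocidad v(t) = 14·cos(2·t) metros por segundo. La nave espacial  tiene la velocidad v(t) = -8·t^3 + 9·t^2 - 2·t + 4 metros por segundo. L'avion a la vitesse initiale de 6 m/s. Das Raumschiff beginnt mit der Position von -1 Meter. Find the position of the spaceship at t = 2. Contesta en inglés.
To find the answer, we compute 1 antiderivative of v(t) = -8·t^3 + 9·t^2 - 2·t + 4. Taking ∫v(t)dt and applying x(0) = -1, we find x(t) = -2·t^4 + 3·t^3 - t^2 + 4·t - 1. Using x(t) = -2·t^4 + 3·t^3 - t^2 + 4·t - 1 and substituting t = 2, we find x = -5.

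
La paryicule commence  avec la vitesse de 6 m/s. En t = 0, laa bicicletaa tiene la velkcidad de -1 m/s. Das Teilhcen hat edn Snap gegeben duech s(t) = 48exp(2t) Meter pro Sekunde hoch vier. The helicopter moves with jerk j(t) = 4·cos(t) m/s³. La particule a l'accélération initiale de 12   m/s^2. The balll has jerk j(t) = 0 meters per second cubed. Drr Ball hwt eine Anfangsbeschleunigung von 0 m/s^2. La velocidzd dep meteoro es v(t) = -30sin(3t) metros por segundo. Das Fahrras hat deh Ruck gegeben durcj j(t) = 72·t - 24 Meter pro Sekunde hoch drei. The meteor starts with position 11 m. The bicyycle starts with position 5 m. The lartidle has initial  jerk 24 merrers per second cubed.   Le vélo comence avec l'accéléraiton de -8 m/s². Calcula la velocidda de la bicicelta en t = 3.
Para resolver esto, necesitamos tomar 2 integrales de nuestra ecuación de la sacudida j(t) = 72·t - 24. Tomando ∫j(t)dt y aplicando a(0) = -8, encontramos a(t) = 36·t^2 - 24·t - 8. Tomando ∫a(t)dt y aplicando v(0) = -1, encontramos v(t) = 12·t^3 - 12·t^2 - 8·t - 1. Usando v(t) = 12·t^3 - 12·t^2 - 8·t - 1 y sustituyendo t = 3, encontramos v = 191.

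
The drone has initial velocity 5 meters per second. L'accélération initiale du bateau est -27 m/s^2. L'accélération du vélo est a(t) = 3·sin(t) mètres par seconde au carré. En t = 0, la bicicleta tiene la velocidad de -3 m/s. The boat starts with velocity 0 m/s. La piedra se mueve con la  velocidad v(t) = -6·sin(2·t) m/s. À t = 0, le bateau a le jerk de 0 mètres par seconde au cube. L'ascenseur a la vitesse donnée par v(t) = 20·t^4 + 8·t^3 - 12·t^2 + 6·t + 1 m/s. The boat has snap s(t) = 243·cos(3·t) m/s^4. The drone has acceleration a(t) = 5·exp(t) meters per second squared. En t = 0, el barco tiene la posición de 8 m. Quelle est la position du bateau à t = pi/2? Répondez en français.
En partant du snap s(t) = 243·cos(3·t), nous prenons 4 intégrales. L'intégrale du snap est le jerk. En utilisant j(0) = 0, nous obtenons j(t) = 81·sin(3·t). La primitive du jerk est l'accélération. En utilisant a(0) = -27, nous obtenons a(t) = -27·cos(3·t). L'intégrale de l'accélération, avec v(0) = 0, donne la vitesse: v(t) = -9·sin(3·t). L'intégrale de la vitesse, avec x(0) = 8, donne la position: x(t) = 3·cos(3·t) + 5. Nous avons la position x(t) = 3·cos(3·t) + 5. En substituant t = pi/2: x(pi/2) = 5.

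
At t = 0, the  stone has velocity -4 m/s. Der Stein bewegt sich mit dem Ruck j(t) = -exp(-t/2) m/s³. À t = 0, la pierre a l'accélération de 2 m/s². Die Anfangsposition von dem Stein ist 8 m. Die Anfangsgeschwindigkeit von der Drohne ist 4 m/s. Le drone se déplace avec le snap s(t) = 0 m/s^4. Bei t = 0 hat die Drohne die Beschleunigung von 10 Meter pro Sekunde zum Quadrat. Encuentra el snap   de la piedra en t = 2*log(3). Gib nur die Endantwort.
La respuesta es 1/6.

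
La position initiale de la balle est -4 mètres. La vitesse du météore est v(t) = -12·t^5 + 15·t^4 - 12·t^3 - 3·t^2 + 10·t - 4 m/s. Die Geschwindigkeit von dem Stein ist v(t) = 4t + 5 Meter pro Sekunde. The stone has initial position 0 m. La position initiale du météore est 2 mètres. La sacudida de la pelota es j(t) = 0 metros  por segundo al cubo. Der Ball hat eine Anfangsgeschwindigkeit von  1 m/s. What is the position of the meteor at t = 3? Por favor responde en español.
Partiendo de la velocidad v(t) = -12·t^5 + 15·t^4 - 12·t^3 - 3·t^2 + 10·t - 4, tomamos 1 antiderivada. La antiderivada de la velocidad es la posición. Usando x(0) = 2, obtenemos x(t) = -2·t^6 + 3·t^5 - 3·t^4 - t^3 + 5·t^2 - 4·t + 2. De la ecuación de la posición x(t) = -2·t^6 + 3·t^5 - 3·t^4 - t^3 + 5·t^2 - 4·t + 2, sustituimos t = 3 para obtener x = -964.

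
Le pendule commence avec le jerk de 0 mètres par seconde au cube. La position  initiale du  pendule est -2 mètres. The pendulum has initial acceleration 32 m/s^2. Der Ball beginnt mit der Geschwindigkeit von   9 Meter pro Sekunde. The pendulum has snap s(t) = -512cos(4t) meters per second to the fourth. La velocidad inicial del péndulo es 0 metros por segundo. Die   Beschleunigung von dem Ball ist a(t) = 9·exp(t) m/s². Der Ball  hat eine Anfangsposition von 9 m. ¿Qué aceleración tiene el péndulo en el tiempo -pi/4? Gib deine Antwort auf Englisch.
We need to integrate our snap equation s(t) = -512·cos(4·t) 2 times. Taking ∫s(t)dt and applying j(0) = 0, we find j(t) = -128·sin(4·t). Integrating jerk and using the initial condition a(0) = 32, we get a(t) = 32·cos(4·t). We have acceleration a(t) = 32·cos(4·t). Substituting t = -pi/4: a(-pi/4) = -32.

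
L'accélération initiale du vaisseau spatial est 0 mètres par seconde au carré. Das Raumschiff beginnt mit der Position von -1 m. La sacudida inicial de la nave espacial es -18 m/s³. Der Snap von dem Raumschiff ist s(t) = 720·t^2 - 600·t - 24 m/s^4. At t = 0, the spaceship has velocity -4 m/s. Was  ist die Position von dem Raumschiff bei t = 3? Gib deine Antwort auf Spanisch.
Para resolver esto, necesitamos tomar 4 integrales de nuestra ecuación del snap s(t) = 720·t^2 - 600·t - 24. Integrando el snap y usando la condición inicial j(0) = -18, obtenemos j(t) = 240·t^3 - 300·t^2 - 24·t - 18. La antiderivada de la sacudida, con a(0) = 0, da la aceleración: a(t) = 2·t·(30·t^3 - 50·t^2 - 6·t - 9). Integrando la aceleración y usando la condición inicial v(0) = -4, obtenemos v(t) = 12·t^5 - 25·t^4 - 4·t^3 - 9·t^2 - 4. La antiderivada de la velocidad, con x(0) = -1, da la posición: x(t) = 2·t^6 - 5·t^5 - t^4 - 3·t^3 - 4·t - 1. Tenemos la posición x(t) = 2·t^6 - 5·t^5 - t^4 - 3·t^3 - 4·t - 1. Sustituyendo t = 3: x(3) = 68.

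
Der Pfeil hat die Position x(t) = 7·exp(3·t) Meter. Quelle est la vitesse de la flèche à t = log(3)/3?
Pour résoudre ceci, nous devons prendre 1 dérivée de notre équation de la position x(t) = 7·exp(3·t). La dérivée de la position donne la vitesse: v(t) = 21·exp(3·t). En utilisant v(t) = 21·exp(3·t) et en substituant t = log(3)/3, nous trouvons v = 63.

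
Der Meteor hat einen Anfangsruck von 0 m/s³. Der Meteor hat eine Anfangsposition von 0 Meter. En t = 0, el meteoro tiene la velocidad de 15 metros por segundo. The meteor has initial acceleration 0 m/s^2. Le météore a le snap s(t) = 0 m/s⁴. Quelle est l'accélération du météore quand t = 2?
Pour résoudre ceci, nous devons prendre 2 intégrales de notre équation du snap s(t) = 0. L'intégrale du snap est le jerk. En utilisant j(0) = 0, nous obtenons j(t) = 0. La primitive du jerk est l'accélération. En utilisant a(0) = 0, nous obtenons a(t) = 0. Nous avons l'accélération a(t) = 0. En substituant t = 2: a(2) = 0.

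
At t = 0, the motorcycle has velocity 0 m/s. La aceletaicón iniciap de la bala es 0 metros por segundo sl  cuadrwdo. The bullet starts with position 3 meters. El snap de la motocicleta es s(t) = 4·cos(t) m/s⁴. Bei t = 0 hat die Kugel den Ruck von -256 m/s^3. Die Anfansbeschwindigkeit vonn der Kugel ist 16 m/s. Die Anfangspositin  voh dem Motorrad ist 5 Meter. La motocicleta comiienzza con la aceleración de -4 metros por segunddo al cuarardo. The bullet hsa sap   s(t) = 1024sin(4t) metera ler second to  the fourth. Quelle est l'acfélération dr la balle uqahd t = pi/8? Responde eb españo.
Partiendo del snap s(t) = 1024·sin(4·t), tomamos 2 integrales. La integral del snap es la sacudida. Usando j(0) = -256, obtenemos j(t) = -256·cos(4·t). Tomando ∫j(t)dt y aplicando a(0) = 0, encontramos a(t) = -64·sin(4·t). De la ecuación de la aceleración a(t) = -64·sin(4·t), sustituimos t = pi/8 para obtener a = -64.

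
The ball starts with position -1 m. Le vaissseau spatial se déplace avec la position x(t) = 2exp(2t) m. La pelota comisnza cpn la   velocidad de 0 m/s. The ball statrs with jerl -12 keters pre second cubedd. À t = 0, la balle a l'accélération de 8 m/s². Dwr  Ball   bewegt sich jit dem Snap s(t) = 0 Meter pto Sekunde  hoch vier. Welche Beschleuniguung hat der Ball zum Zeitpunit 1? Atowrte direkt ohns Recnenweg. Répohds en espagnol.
a(1) = -4.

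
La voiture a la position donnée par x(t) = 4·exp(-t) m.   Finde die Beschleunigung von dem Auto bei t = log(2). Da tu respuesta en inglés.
To solve this, we need to take 2 derivatives of our position equation x(t) = 4·exp(-t). Differentiating position, we get velocity: v(t) = -4·exp(-t). Taking d/dt of v(t), we find a(t) = 4·exp(-t). From the given acceleration equation a(t) = 4·exp(-t), we substitute t = log(2) to get a = 2.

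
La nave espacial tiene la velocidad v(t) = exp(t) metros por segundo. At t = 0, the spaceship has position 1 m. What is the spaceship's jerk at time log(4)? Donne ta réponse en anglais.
We must differentiate our velocity equation v(t) = exp(t) 2 times. Differentiating velocity, we get acceleration: a(t) = exp(t). Differentiating acceleration, we get jerk: j(t) = exp(t). Using j(t) = exp(t) and substituting t = log(4), we find j = 4.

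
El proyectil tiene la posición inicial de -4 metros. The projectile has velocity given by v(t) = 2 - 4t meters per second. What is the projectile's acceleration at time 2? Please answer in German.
Ausgehend von der Geschwindigkeit v(t) = 2 - 4·t, nehmen wir 1 Ableitung. Durch Ableiten von der Geschwindigkeit erhalten wir die Beschleunigung: a(t) = -4. Aus der Gleichung für die Beschleunigung a(t) = -4, setzen wir t = 2 ein und erhalten a = -4.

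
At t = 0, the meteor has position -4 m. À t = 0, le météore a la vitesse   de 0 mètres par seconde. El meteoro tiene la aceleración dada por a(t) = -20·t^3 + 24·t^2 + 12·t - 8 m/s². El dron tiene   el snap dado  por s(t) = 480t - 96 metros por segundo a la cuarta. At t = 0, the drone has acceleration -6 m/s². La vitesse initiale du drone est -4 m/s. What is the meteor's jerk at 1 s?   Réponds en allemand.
Um dies zu lösen, müssen wir 1 Ableitung unserer Gleichung für die Beschleunigung a(t) = -20·t^3 + 24·t^2 + 12·t - 8 nehmen. Durch Ableiten von der Beschleunigung erhalten wir den Ruck: j(t) = -60·t^2 + 48·t + 12. Aus der Gleichung für den Ruck j(t) = -60·t^2 + 48·t + 12, setzen wir t = 1 ein und erhalten j = 0.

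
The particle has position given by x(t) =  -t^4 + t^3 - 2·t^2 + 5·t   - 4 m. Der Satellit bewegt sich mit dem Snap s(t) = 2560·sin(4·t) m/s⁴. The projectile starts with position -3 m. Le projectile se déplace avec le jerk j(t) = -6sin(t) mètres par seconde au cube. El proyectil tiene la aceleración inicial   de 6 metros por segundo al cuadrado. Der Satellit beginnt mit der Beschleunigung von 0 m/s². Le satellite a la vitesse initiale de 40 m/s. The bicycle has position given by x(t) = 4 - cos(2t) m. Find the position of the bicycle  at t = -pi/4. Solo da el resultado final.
At t = -pi/4, x = 4.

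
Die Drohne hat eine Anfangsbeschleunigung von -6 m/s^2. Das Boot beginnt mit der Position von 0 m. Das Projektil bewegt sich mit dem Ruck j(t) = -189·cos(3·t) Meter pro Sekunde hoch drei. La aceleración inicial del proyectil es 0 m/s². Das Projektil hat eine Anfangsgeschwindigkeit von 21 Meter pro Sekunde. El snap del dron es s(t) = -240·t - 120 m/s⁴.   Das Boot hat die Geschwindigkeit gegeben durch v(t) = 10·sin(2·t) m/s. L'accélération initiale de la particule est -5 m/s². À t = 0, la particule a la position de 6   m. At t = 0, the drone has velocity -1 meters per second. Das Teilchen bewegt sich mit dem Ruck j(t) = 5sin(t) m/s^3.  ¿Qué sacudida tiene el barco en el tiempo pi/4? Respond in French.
Nous devons dériver notre équation de la vitesse v(t) = 10·sin(2·t) 2 fois. En dérivant la vitesse, nous obtenons l'accélération: a(t) = 20·cos(2·t). En prenant d/dt de a(t), nous trouvons j(t) = -40·sin(2·t). De l'équation du jerk j(t) = -40·sin(2·t), nous substituons t = pi/4 pour obtenir j = -40.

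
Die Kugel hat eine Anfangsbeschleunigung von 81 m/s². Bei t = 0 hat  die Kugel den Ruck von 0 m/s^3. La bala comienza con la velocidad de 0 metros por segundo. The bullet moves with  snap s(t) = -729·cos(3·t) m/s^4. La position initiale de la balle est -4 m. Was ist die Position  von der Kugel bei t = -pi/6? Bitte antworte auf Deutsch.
Ausgehend von dem Snap s(t) = -729·cos(3·t), nehmen wir 4 Integrale. Das Integral von dem Snap, mit j(0) = 0, ergibt den Ruck: j(t) = -243·sin(3·t). Durch Integration von dem Ruck und Verwendung der Anfangsbedingung a(0) = 81, erhalten wir a(t) = 81·cos(3·t). Die Stammfunktion von der Beschleunigung ist die Geschwindigkeit. Mit v(0) = 0 erhalten wir v(t) = 27·sin(3·t). Das Integral von der Geschwindigkeit, mit x(0) = -4, ergibt die Position: x(t) = 5 - 9·cos(3·t). Aus der Gleichung für die Position x(t) = 5 - 9·cos(3·t), setzen wir t = -pi/6 ein und erhalten x = 5.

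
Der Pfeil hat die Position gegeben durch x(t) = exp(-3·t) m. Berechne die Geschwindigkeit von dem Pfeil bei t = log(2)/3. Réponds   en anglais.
Starting from position x(t) = exp(-3·t), we take 1 derivative. The derivative of position gives velocity: v(t) = -3·exp(-3·t). We have velocity v(t) = -3·exp(-3·t). Substituting t = log(2)/3: v(log(2)/3) = -3/2.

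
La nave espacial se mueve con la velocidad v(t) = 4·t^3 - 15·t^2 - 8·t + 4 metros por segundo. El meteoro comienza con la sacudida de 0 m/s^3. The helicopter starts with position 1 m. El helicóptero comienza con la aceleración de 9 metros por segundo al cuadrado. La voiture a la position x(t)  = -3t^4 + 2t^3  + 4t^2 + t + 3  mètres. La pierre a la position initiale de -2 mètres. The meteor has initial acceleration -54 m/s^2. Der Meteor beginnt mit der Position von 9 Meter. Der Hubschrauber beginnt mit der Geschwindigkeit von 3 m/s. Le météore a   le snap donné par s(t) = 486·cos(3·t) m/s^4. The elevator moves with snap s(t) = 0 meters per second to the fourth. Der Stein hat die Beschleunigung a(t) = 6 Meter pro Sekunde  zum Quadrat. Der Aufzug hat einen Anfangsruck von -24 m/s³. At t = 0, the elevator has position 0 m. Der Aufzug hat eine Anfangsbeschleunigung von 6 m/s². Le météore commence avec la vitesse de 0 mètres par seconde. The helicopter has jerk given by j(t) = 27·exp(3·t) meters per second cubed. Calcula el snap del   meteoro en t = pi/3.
Tenemos el snap s(t) = 486·cos(3·t). Sustituyendo t = pi/3: s(pi/3) = -486.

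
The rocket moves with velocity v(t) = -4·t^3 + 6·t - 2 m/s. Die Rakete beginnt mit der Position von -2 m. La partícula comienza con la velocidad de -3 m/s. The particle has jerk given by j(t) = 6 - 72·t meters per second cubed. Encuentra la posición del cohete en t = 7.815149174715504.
Partiendo de la velocidad v(t) = -4·t^3 + 6·t - 2, tomamos 1 integral. Integrando la velocidad y usando la condición inicial x(0) = -2, obtenemos x(t) = -t^4 + 3·t^2 - 2·t - 2. De la ecuación de la posición x(t) = -t^4 + 3·t^2 - 2·t - 2, sustituimos t = 7.815149174715504 para obtener x = -3564.74639740968.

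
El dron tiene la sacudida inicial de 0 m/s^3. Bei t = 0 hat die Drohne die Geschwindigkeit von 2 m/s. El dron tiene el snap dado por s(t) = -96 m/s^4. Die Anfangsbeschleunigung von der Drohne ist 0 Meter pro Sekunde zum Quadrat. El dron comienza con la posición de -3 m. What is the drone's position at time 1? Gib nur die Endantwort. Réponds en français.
À t = 1, x = -5.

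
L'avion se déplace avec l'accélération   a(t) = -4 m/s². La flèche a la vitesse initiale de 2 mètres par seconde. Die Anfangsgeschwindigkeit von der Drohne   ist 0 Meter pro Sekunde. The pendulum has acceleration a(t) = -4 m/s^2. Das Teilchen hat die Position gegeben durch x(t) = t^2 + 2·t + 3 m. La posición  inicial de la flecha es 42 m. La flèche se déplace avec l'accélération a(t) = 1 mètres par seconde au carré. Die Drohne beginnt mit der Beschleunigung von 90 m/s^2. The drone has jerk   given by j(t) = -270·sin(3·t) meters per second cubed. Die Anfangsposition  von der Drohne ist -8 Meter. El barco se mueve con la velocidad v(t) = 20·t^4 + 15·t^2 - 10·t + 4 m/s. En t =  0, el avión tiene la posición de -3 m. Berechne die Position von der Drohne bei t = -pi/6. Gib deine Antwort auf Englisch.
To solve this, we need to take 3 antiderivatives of our jerk equation j(t) = -270·sin(3·t). The integral of jerk, with a(0) = 90, gives acceleration: a(t) = 90·cos(3·t). Integrating acceleration and using the initial condition v(0) = 0, we get v(t) = 30·sin(3·t). Taking ∫v(t)dt and applying x(0) = -8, we find x(t) = 2 - 10·cos(3·t). We have position x(t) = 2 - 10·cos(3·t). Substituting t = -pi/6: x(-pi/6) = 2.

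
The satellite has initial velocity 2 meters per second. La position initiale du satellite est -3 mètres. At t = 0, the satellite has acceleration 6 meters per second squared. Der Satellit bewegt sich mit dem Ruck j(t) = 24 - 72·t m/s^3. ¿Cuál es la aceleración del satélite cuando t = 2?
Para resolver esto, necesitamos tomar 1 integral de nuestra ecuación de la sacudida j(t) = 24 - 72·t. Integrando la sacudida y usando la condición inicial a(0) = 6, obtenemos a(t) = -36·t^2 + 24·t + 6. De la ecuación de la aceleración a(t) = -36·t^2 + 24·t + 6, sustituimos t = 2 para obtener a = -90.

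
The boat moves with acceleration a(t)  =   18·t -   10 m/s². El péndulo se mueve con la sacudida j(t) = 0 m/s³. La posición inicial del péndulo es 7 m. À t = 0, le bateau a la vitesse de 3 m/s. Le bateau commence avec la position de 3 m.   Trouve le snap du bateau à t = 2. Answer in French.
Nous devons dériver notre équation de l'accélération a(t) = 18·t - 10 2 fois. En dérivant l'accélération, nous obtenons le jerk: j(t) = 18. En dérivant le jerk, nous obtenons le snap: s(t) = 0. Nous avons le snap s(t) = 0. En substituant t = 2: s(2) = 0.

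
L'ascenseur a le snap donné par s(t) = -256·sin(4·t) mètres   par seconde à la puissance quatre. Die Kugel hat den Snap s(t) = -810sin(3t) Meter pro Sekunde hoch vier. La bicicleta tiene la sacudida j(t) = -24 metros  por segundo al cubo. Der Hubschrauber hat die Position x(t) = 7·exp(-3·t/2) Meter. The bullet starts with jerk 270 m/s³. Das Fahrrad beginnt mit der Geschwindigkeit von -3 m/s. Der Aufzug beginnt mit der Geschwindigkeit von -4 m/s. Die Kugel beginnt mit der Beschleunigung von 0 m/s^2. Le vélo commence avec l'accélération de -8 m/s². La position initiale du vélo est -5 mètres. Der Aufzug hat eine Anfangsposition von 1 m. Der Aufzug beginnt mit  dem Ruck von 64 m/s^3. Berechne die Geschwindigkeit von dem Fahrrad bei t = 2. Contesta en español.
Debemos encontrar la integral de nuestra ecuación de la sacudida j(t) = -24 2 veces. La antiderivada de la sacudida es la aceleración. Usando a(0) = -8, obtenemos a(t) = -24·t - 8. Tomando ∫a(t)dt y aplicando v(0) = -3, encontramos v(t) = -12·t^2 - 8·t - 3. De la ecuación de la velocidad v(t) = -12·t^2 - 8·t - 3, sustituimos t = 2 para obtener v = -67.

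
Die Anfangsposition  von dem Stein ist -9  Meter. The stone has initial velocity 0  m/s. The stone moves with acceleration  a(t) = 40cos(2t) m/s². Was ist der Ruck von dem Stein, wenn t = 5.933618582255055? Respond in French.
Pour résoudre ceci, nous devons prendre 1 dérivée de notre équation de l'accélération a(t) = 40·cos(2·t). La dérivée de l'accélération donne le jerk: j(t) = -80·sin(2·t). De l'équation du jerk j(t) = -80·sin(2·t), nous substituons t = 5.933618582255055 pour obtenir j = 51.4843737066669.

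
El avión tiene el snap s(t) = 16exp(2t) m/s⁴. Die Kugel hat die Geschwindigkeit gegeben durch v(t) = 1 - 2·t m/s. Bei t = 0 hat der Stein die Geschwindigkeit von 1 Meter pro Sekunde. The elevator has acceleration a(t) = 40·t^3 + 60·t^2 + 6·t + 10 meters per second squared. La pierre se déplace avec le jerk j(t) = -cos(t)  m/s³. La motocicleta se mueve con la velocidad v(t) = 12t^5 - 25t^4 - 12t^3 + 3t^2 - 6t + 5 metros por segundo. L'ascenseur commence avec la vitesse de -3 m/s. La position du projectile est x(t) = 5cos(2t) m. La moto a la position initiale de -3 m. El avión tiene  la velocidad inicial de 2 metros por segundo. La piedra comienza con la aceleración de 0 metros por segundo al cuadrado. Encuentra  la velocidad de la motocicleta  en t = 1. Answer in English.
We have velocity v(t) = 12·t^5 - 25·t^4 - 12·t^3 + 3·t^2 - 6·t + 5. Substituting t = 1: v(1) = -23.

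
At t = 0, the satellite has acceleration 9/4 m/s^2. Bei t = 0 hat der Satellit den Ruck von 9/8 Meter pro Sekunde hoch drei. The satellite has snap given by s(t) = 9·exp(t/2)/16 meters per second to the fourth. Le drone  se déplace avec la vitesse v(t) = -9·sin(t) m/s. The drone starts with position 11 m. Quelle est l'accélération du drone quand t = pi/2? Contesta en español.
Para resolver esto, necesitamos tomar 1 derivada de nuestra ecuación de la velocidad v(t) = -9·sin(t). Tomando d/dt de v(t), encontramos a(t) = -9·cos(t). Tenemos la aceleración a(t) = -9·cos(t). Sustituyendo t = pi/2: a(pi/2) = 0.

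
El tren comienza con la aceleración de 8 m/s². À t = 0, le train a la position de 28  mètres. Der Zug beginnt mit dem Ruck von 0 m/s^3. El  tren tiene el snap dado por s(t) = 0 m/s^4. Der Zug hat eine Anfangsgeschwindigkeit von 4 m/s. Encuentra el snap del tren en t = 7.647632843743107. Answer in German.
Mit s(t) = 0 und Einsetzen von t = 7.647632843743107, finden wir s = 0.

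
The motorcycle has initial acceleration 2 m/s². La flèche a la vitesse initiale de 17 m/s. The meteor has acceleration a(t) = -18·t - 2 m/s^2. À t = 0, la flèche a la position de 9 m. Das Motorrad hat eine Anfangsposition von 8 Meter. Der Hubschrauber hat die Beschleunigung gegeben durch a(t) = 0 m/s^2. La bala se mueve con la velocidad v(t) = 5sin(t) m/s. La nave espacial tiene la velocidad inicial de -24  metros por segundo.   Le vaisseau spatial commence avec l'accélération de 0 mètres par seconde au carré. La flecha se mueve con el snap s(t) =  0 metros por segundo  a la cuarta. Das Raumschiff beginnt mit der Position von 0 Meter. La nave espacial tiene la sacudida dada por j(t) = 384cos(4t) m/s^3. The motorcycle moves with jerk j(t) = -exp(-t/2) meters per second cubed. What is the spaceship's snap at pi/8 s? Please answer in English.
Starting from jerk j(t) = 384·cos(4·t), we take 1 derivative. Taking d/dt of j(t), we find s(t) = -1536·sin(4·t). From the given snap equation s(t) = -1536·sin(4·t), we substitute t = pi/8 to get s = -1536.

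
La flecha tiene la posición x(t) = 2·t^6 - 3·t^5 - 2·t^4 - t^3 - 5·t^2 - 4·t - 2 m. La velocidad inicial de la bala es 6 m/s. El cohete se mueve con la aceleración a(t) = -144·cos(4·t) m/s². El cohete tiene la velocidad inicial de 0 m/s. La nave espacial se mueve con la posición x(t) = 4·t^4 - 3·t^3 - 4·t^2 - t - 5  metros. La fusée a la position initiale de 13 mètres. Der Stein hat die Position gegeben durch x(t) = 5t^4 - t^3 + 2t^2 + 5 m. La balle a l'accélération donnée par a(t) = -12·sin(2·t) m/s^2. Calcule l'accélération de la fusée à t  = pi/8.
De l'équation de l'accélération a(t) = -144·cos(4·t), nous substituons t = pi/8 pour obtenir a = 0.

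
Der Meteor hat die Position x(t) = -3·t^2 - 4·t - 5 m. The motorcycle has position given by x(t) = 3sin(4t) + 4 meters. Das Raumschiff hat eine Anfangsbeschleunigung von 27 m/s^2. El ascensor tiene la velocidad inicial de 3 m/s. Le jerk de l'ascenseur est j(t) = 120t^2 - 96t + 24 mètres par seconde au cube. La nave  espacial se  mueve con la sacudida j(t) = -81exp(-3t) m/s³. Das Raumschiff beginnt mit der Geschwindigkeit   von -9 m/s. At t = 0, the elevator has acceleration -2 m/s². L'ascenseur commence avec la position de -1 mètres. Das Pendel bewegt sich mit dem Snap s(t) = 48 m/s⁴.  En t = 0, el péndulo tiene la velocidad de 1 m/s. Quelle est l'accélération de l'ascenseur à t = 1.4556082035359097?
Pour résoudre ceci, nous devons prendre 1 intégrale de notre équation du jerk j(t) = 120·t^2 - 96·t + 24. La primitive du jerk, avec a(0) = -2, donne l'accélération: a(t) = 40·t^3 - 48·t^2 + 24·t - 2. En utilisant a(t) = 40·t^3 - 48·t^2 + 24·t - 2 et en substituant t = 1.4556082035359097, nous trouvons a = 54.5978547056394.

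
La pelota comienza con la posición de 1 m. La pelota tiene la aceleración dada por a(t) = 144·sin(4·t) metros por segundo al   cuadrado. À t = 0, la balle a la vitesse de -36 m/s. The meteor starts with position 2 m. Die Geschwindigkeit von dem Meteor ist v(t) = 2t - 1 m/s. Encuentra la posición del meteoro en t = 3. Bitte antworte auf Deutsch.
Ausgehend von der Geschwindigkeit v(t) = 2·t - 1, nehmen wir 1 Stammfunktion. Durch Integration von der Geschwindigkeit und Verwendung der Anfangsbedingung x(0) = 2, erhalten wir x(t) = t^2 - t + 2. Mit x(t) = t^2 - t + 2 und Einsetzen von t = 3, finden wir x = 8.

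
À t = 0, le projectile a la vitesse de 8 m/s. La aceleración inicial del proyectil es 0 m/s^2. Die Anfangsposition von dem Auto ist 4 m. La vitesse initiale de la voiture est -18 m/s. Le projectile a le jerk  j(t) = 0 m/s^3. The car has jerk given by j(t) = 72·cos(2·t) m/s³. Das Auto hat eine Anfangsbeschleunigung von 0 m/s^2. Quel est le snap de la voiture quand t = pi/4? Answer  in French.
Pour résoudre ceci, nous devons prendre 1 dérivée de notre équation du jerk j(t) = 72·cos(2·t). En prenant d/dt de j(t), nous trouvons s(t) = -144·sin(2·t). En utilisant s(t) = -144·sin(2·t) et en substituant t = pi/4, nous trouvons s = -144.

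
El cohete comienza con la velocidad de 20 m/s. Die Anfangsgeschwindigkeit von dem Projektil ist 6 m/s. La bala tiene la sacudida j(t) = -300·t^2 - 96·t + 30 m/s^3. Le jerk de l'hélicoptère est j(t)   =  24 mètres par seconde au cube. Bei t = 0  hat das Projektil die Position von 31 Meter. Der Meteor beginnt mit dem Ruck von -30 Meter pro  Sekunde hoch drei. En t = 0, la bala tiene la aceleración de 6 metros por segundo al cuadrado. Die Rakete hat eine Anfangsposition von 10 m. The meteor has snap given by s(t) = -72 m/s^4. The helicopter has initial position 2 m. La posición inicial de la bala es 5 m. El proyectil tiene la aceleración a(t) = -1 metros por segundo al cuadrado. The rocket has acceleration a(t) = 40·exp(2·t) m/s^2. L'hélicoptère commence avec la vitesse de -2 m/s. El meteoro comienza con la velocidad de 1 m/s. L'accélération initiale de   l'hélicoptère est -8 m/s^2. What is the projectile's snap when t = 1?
To solve this, we need to take 2 derivatives of our acceleration equation a(t) = -1. Taking d/dt of a(t), we find j(t) = 0. Differentiating jerk, we get snap: s(t) = 0. Using s(t) = 0 and substituting t = 1, we find s = 0.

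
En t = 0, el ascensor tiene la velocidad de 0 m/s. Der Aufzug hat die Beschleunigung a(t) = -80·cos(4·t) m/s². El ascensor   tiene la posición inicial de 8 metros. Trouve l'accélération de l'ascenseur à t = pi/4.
Nous avons l'accélération a(t) = -80·cos(4·t). En substituant t = pi/4: a(pi/4) = 80.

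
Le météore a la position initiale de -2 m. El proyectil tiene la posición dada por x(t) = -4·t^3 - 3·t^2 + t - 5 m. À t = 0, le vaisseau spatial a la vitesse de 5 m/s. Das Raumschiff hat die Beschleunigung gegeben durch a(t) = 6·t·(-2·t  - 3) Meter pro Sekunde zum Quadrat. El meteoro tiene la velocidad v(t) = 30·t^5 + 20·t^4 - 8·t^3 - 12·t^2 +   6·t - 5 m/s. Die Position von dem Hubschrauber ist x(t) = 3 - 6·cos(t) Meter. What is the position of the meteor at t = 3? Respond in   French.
Nous devons trouver la primitive de notre équation de la vitesse v(t) = 30·t^5 + 20·t^4 - 8·t^3 - 12·t^2 + 6·t - 5 1 fois. En intégrant la vitesse et en utilisant la condition initiale x(0) = -2, nous obtenons x(t) = 5·t^6 + 4·t^5 - 2·t^4 - 4·t^3 + 3·t^2 - 5·t - 2. Nous avons la position x(t) = 5·t^6 + 4·t^5 - 2·t^4 - 4·t^3 + 3·t^2 - 5·t - 2. En substituant t = 3: x(3) = 4357.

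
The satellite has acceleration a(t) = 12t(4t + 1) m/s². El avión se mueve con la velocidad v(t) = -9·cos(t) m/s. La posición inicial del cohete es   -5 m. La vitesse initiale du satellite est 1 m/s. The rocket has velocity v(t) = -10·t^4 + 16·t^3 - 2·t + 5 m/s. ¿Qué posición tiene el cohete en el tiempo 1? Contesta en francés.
Pour résoudre ceci, nous devons prendre 1 primitive de notre équation de la vitesse v(t) = -10·t^4 + 16·t^3 - 2·t + 5. La primitive de la vitesse, avec x(0) = -5, donne la position: x(t) = -2·t^5 + 4·t^4 - t^2 + 5·t - 5. Nous avons la position x(t) = -2·t^5 + 4·t^4 - t^2 + 5·t - 5. En substituant t = 1: x(1) = 1.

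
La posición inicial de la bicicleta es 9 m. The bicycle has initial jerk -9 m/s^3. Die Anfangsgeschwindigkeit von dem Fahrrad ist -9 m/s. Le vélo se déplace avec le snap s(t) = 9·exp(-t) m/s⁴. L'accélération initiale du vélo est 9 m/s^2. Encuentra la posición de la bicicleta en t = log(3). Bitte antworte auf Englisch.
To find the answer, we compute 4 antiderivatives of s(t) = 9·exp(-t). Taking ∫s(t)dt and applying j(0) = -9, we find j(t) = -9·exp(-t). Taking ∫j(t)dt and applying a(0) = 9, we find a(t) = 9·exp(-t). The integral of acceleration is velocity. Using v(0) = -9, we get v(t) = -9·exp(-t). The antiderivative of velocity, with x(0) = 9, gives position: x(t) = 9·exp(-t). From the given position equation x(t) = 9·exp(-t), we substitute t = log(3) to get x = 3.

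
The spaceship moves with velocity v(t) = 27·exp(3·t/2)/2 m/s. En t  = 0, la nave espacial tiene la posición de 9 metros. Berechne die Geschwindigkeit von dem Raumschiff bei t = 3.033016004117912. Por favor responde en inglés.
From the given velocity equation v(t) = 27·exp(3·t/2)/2, we substitute t = 3.033016004117912 to get v = 1276.92955698978.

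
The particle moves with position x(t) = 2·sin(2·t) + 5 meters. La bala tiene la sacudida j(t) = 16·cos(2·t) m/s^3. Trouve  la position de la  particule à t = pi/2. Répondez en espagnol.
Tenemos la posición x(t) = 2·sin(2·t) + 5. Sustituyendo t = pi/2: x(pi/2) = 5.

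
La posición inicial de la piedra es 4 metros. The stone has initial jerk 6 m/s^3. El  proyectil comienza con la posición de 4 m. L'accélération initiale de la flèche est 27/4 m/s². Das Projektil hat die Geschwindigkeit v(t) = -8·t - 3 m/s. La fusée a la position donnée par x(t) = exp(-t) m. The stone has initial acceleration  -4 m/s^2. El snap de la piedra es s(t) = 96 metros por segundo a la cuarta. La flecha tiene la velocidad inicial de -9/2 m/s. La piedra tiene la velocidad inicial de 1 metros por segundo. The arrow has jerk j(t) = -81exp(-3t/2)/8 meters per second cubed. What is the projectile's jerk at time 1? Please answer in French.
En partant de la vitesse v(t) = -8·t - 3, nous prenons 2 dérivées. En dérivant la vitesse, nous obtenons l'accélération: a(t) = -8. La dérivée de l'accélération donne le jerk: j(t) = 0. De l'équation du jerk j(t) = 0, nous substituons t = 1 pour obtenir j = 0.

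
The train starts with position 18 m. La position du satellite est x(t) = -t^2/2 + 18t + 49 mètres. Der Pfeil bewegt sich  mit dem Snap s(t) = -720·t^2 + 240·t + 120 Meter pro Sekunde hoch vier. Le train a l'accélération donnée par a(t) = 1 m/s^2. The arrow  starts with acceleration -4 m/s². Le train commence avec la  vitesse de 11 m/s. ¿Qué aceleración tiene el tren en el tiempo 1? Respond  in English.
We have acceleration a(t) = 1. Substituting t = 1: a(1) = 1.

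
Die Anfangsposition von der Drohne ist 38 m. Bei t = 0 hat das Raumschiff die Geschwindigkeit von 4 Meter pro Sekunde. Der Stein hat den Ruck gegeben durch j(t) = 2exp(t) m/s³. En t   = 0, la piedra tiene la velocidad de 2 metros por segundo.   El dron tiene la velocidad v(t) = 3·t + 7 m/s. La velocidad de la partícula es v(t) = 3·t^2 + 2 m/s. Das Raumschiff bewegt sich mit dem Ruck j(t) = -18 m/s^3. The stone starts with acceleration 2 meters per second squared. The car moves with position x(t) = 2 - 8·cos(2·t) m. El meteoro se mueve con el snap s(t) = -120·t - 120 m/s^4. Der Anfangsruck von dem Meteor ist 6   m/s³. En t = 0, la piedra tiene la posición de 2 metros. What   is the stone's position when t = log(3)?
To find the answer, we compute 3 integrals of j(t) = 2·exp(t). The antiderivative of jerk, with a(0) = 2, gives acceleration: a(t) = 2·exp(t). Taking ∫a(t)dt and applying v(0) = 2, we find v(t) = 2·exp(t). The antiderivative of velocity, with x(0) = 2, gives position: x(t) = 2·exp(t). From the given position equation x(t) = 2·exp(t), we substitute t = log(3) to get x = 6.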